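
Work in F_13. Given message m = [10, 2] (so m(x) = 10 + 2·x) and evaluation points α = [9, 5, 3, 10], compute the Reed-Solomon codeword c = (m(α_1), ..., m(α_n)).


c = [2, 7, 3, 4]

Message polynomial: m(x) = 10 + 2·x (mod 13).
For each evaluation point α_i, compute m(α_i) mod 13:
  α_1 = 9: Horner steps 2 → 2, so m(9) = 2.
  α_2 = 5: Horner steps 2 → 7, so m(5) = 7.
  α_3 = 3: Horner steps 2 → 3, so m(3) = 3.
  α_4 = 10: Horner steps 2 → 4, so m(10) = 4.
Codeword c = [2, 7, 3, 4] ∈ F_13^4.


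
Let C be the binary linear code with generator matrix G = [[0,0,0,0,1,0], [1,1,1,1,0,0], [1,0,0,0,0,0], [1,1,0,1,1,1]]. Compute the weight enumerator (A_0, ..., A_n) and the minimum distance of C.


Weight distribution: A_0 = 1, A_1 = 2, A_2 = 2, A_3 = 4, A_4 = 5, A_5 = 2. Minimum distance d = 1.

Enumerate all 2^4 = 16 messages m ∈ F_2^4.
For each, compute codeword c = mG in F_2^6, then tally its weight.
  m = 0000 → c = 000000, weight = 0.
  m = 1000 → c = 000010, weight = 1.
  m = 0100 → c = 111100, weight = 4.
  m = 1100 → c = 111110, weight = 5.
  m = 0010 → c = 100000, weight = 1.
  m = 1010 → c = 100010, weight = 2.
  m = 0110 → c = 011100, weight = 3.
  m = 1110 → c = 011110, weight = 4.
  m = 0001 → c = 110111, weight = 5.
  m = 1001 → c = 110101, weight = 4.
  m = 0101 → c = 001011, weight = 3.
  m = 1101 → c = 001001, weight = 2.
  m = 0011 → c = 010111, weight = 4.
  m = 1011 → c = 010101, weight = 3.
  m = 0111 → c = 101011, weight = 4.
  m = 1111 → c = 101001, weight = 3.
Tally weights:
  weight 0: 1 codewords.
  weight 1: 2 codewords.
  weight 2: 2 codewords.
  weight 3: 4 codewords.
  weight 4: 5 codewords.
  weight 5: 2 codewords.
Minimum distance d = smallest w > 0 with A_w > 0 = 1.
Sanity: Σ A_w = 16 = 2^4 = 16 ✓.


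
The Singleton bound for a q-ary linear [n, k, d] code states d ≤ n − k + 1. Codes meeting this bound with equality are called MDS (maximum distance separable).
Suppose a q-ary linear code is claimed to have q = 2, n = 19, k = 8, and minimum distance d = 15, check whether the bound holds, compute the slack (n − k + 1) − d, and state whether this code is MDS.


Singleton RHS = n − k + 1 = 12, slack = -3, bound violated (no such code; not MDS).

Singleton bound: d ≤ n − k + 1.
Here n = 19, k = 8, so n − k + 1 = 12.
Given d = 15, check d ≤ 12: NO.
Slack = (n − k + 1) − d = -3.
The slack is negative: d = 15 exceeds n − k + 1 = 12 by 3, so the Singleton bound is violated and no linear [19, 8, 15]_2 code can exist. In particular it is not MDS (MDS requires d = n − k + 1 exactly).
Description: the claimed parameters are [19, 8, 15]_2; such a code would be impossible (violates the Singleton bound).


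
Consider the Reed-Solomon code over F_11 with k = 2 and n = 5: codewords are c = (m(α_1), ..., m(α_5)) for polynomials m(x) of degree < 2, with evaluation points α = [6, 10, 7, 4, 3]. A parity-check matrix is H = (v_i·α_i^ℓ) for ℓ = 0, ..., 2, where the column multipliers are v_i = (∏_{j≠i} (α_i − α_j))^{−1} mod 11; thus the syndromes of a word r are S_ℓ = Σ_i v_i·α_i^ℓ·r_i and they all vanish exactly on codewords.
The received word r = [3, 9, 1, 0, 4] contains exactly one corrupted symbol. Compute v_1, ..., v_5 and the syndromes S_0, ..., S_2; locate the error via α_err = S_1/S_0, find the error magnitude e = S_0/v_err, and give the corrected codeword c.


S = (3, 10, 4), error at position 3, error magnitude e = 2, c = [3, 9, 10, 0, 4].

Step 1: column multipliers v_i = (∏_{j≠i}(α_i − α_j))^{−1} mod 11.
  i = 1 (α = 6): (6−10)(6−7)(6−4)(6−3) = (−4)·(−1)·2·3 = 24 ≡ 2, so v_1 = 2^{−1} = 6 (mod 11).
  i = 2 (α = 10): (10−6)(10−7)(10−4)(10−3) = 4·3·6·7 = 504 ≡ 9, so v_2 = 9^{−1} = 5 (mod 11).
  i = 3 (α = 7): (7−6)(7−10)(7−4)(7−3) = 1·(−3)·3·4 = −36 ≡ 8, so v_3 = 8^{−1} = 7 (mod 11).
  i = 4 (α = 4): (4−6)(4−10)(4−7)(4−3) = (−2)·(−6)·(−3)·1 = −36 ≡ 8, so v_4 = 8^{−1} = 7 (mod 11).
  i = 5 (α = 3): (3−6)(3−10)(3−7)(3−4) = (−3)·(−7)·(−4)·(−1) = 84 ≡ 7, so v_5 = 7^{−1} = 8 (mod 11).
  v = [6, 5, 7, 7, 8].
Step 2: syndromes of r = [3, 9, 1, 0, 4] (all sums mod 11).
  S_0 = Σ v_i r_i = 6·3 + 5·9 + 7·1 + 7·0 + 8·4 = 102 ≡ 3.
  S_1 = Σ v_i α_i r_i = 6·6·3 + 5·10·9 + 7·7·1 + 7·4·0 + 8·3·4 = 703 ≡ 10.
  α_i^2 mod 11 = [3, 1, 5, 5, 9].
  S_2 = Σ v_i α_i^2 r_i = 6·3·3 + 5·1·9 + 7·5·1 + 7·5·0 + 8·9·4 = 422 ≡ 4.
  S = (3, 10, 4) ≠ 0, so r is not a codeword (an error is present).
Step 3: locate the error. For a single error e at position i, S_ℓ = v_i·e·α_i^ℓ, so α_err = S_1/S_0.
  S_0^{−1} = 3^{−1} = 4 (mod 11), so α_err = 10·4 = 40 ≡ 7 = α_3. Error position i = 3.
  Consistency check: S_2/S_1 = 4·10 = 40 ≡ 7 = α_err ✓ (single-error assumption holds).
Step 4: error magnitude e = S_0/v_3 = S_0·∏_{j≠3}(α_3 − α_j) = 3·8 = 24 ≡ 2 (mod 11).
Step 5: correct position 3: c_3 = r_3 − e = 1 − 2 ≡ 10 (mod 11). Hence c = [3, 9, 10, 0, 4].
  Check: interpolating c through the α_i gives m(x) = 5 + 7·x (degree < 2) with m(α_i) = c_i for every i, so c is indeed a codeword.


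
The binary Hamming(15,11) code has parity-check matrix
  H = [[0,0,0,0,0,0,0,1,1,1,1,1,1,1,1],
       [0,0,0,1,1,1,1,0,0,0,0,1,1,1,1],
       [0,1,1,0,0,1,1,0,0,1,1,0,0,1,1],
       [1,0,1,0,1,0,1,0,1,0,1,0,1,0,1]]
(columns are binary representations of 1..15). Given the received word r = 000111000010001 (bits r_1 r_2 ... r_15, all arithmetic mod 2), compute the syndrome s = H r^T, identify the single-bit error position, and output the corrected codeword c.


s = (0, 0, 1, 1)^T, error position = 3, corrected codeword c = 001111000010001

Compute s = H r^T mod 2 one row at a time:
  s_1 = 0 + 0 + 0 + 1 + 0 + 0 + 0 + 1 = 2 ≡ 0 (mod 2).
  s_2 = 1 + 1 + 1 + 0 + 0 + 0 + 0 + 1 = 4 ≡ 0 (mod 2).
  s_3 = 0 + 0 + 1 + 0 + 0 + 1 + 0 + 1 = 3 ≡ 1 (mod 2).
  s_4 = 0 + 0 + 1 + 0 + 0 + 1 + 0 + 1 = 3 ≡ 1 (mod 2).
s = (0, 0, 1, 1)^T — this equals column 3 of H (binary 0011), so error is at position 3.
Correct: flip bit 3 of r = 000111000010001 to get c = 001111000010001.


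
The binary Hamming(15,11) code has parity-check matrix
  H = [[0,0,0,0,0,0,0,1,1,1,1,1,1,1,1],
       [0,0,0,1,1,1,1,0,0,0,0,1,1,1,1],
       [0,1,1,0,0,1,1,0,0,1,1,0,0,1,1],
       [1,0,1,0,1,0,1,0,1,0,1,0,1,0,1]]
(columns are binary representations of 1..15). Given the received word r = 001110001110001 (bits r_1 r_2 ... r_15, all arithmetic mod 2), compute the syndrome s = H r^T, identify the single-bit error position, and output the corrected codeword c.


s = (0, 1, 0, 1)^T, error position = 5, corrected codeword c = 001100001110001

Compute s = H r^T mod 2 one row at a time:
  s_1 = 0 + 1 + 1 + 1 + 0 + 0 + 0 + 1 = 4 ≡ 0 (mod 2).
  s_2 = 1 + 1 + 0 + 0 + 0 + 0 + 0 + 1 = 3 ≡ 1 (mod 2).
  s_3 = 0 + 1 + 0 + 0 + 1 + 1 + 0 + 1 = 4 ≡ 0 (mod 2).
  s_4 = 0 + 1 + 1 + 0 + 1 + 1 + 0 + 1 = 5 ≡ 1 (mod 2).
s = (0, 1, 0, 1)^T — this equals column 5 of H (binary 0101), so error is at position 5.
Correct: flip bit 5 of r = 001110001110001 to get c = 001100001110001.


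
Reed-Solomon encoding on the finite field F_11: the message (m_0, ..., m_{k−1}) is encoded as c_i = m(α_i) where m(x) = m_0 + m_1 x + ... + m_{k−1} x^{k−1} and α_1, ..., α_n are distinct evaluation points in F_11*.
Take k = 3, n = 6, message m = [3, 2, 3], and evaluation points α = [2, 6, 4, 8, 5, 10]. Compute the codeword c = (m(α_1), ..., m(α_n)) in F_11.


c = [8, 2, 4, 2, 0, 4]

Message polynomial: m(x) = 3 + 2·x + 3·x^2 (mod 11).
For each evaluation point α_i, compute m(α_i) mod 11:
  α_1 = 2: Horner steps 3 → 8 → 8, so m(2) = 8.
  α_2 = 6: Horner steps 3 → 9 → 2, so m(6) = 2.
  α_3 = 4: Horner steps 3 → 3 → 4, so m(4) = 4.
  α_4 = 8: Horner steps 3 → 4 → 2, so m(8) = 2.
  α_5 = 5: Horner steps 3 → 6 → 0, so m(5) = 0.
  α_6 = 10: Horner steps 3 → 10 → 4, so m(10) = 4.
Codeword c = [8, 2, 4, 2, 0, 4] ∈ F_11^6.


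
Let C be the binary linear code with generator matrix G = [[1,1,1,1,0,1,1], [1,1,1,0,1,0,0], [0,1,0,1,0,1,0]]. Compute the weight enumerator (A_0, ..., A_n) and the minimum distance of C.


Weight distribution: A_0 = 1, A_3 = 3, A_4 = 2, A_5 = 1, A_6 = 1. Minimum distance d = 3.

Enumerate all 2^3 = 8 messages m ∈ F_2^3.
For each, compute codeword c = mG in F_2^7, then tally its weight.
  m = 000 → c = 0000000, weight = 0.
  m = 100 → c = 1111011, weight = 6.
  m = 010 → c = 1110100, weight = 4.
  m = 110 → c = 0001111, weight = 4.
  m = 001 → c = 0101010, weight = 3.
  m = 101 → c = 1010001, weight = 3.
  m = 011 → c = 1011110, weight = 5.
  m = 111 → c = 0100101, weight = 3.
Tally weights:
  weight 0: 1 codewords.
  weight 3: 3 codewords.
  weight 4: 2 codewords.
  weight 5: 1 codewords.
  weight 6: 1 codewords.
Minimum distance d = smallest w > 0 with A_w > 0 = 3.
Sanity: Σ A_w = 8 = 2^3 = 8 ✓.


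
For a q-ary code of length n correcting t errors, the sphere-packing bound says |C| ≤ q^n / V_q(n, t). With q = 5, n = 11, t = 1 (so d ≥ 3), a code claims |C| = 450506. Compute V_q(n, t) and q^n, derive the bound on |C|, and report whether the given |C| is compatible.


V_q(n, t) = 45, q^n = 48828125, Hamming bound = 1085069, |C| = 450506 ≤ bound (satisfied).

Step 1: Compute V_q(n, t) = Σ_{j=0}^1 C(n, j) (q−1)^j.
  j = 0: C(11,0)·(4)^0 = 1·1 = 1.
  j = 1: C(11,1)·(4)^1 = 11·4 = 44.
  V_q(n, t) = 1 + 44 = 45.
Step 2: q^n = 5^11 = 48828125.
Step 3: Hamming bound ⌊q^n / V_q(n,t)⌋ = ⌊48828125/45⌋ = 1085069.
Step 4: Compare |C| = 450506 to 1085069: satisfied.
The claimed |C| lies below the Hamming bound.


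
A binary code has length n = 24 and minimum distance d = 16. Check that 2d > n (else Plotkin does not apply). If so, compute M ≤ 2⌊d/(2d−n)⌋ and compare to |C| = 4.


Plotkin bound M ≤ 4; given |C| = 4 ≤ bound (satisfied).

Check applicability: 2d = 32, n = 24.
2d − n = 8 > 0, so Plotkin applies.
Compute d/(2d−n) = 16/8 ≈ 2.0000.
⌊d/(2d−n)⌋ = 2.
Plotkin bound: M ≤ 2·2 = 4.
Given |C| = 4, check: satisfied.
This |C| is at the Plotkin bound.


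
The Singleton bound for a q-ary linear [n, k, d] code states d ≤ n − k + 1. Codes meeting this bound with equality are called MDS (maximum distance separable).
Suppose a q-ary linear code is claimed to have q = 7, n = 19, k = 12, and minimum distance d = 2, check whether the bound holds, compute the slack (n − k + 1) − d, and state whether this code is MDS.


Singleton RHS = n − k + 1 = 8, slack = 6, bound satisfied, not MDS.

Singleton bound: d ≤ n − k + 1.
Here n = 19, k = 12, so n − k + 1 = 8.
Given d = 2, check d ≤ 8: YES.
Slack = (n − k + 1) − d = 6.
The code is NOT MDS (slack = 6 > 0).
Description: the claimed parameters are [19, 12, 2]_7; such a code would be non-MDS.


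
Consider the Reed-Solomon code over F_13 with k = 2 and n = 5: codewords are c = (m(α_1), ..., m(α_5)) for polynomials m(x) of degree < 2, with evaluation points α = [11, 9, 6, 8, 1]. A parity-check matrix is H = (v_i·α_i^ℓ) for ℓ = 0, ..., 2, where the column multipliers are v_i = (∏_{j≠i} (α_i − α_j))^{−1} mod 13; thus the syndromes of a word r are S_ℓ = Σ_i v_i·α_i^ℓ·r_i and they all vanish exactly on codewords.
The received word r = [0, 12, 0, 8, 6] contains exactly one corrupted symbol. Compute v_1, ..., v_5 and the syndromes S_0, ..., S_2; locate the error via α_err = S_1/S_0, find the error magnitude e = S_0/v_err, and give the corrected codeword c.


S = (6, 1, 11), error at position 1, error magnitude e = 6, c = [7, 12, 0, 8, 6].

Step 1: column multipliers v_i = (∏_{j≠i}(α_i − α_j))^{−1} mod 13.
  i = 1 (α = 11): (11−9)(11−6)(11−8)(11−1) = 2·5·3·10 = 300 ≡ 1, so v_1 = 1^{−1} = 1 (mod 13).
  i = 2 (α = 9): (9−11)(9−6)(9−8)(9−1) = (−2)·3·1·8 = −48 ≡ 4, so v_2 = 4^{−1} = 10 (mod 13).
  i = 3 (α = 6): (6−11)(6−9)(6−8)(6−1) = (−5)·(−3)·(−2)·5 = −150 ≡ 6, so v_3 = 6^{−1} = 11 (mod 13).
  i = 4 (α = 8): (8−11)(8−9)(8−6)(8−1) = (−3)·(−1)·2·7 = 42 ≡ 3, so v_4 = 3^{−1} = 9 (mod 13).
  i = 5 (α = 1): (1−11)(1−9)(1−6)(1−8) = (−10)·(−8)·(−5)·(−7) = 2800 ≡ 5, so v_5 = 5^{−1} = 8 (mod 13).
  v = [1, 10, 11, 9, 8].
Step 2: syndromes of r = [0, 12, 0, 8, 6] (all sums mod 13).
  S_0 = Σ v_i r_i = 1·0 + 10·12 + 11·0 + 9·8 + 8·6 = 240 ≡ 6.
  S_1 = Σ v_i α_i r_i = 1·11·0 + 10·9·12 + 11·6·0 + 9·8·8 + 8·1·6 = 1704 ≡ 1.
  α_i^2 mod 13 = [4, 3, 10, 12, 1].
  S_2 = Σ v_i α_i^2 r_i = 1·4·0 + 10·3·12 + 11·10·0 + 9·12·8 + 8·1·6 = 1272 ≡ 11.
  S = (6, 1, 11) ≠ 0, so r is not a codeword (an error is present).
Step 3: locate the error. For a single error e at position i, S_ℓ = v_i·e·α_i^ℓ, so α_err = S_1/S_0.
  S_0^{−1} = 6^{−1} = 11 (mod 13), so α_err = 1·11 = 11 ≡ 11 = α_1. Error position i = 1.
  Consistency check: S_2/S_1 = 11·1 = 11 ≡ 11 = α_err ✓ (single-error assumption holds).
Step 4: error magnitude e = S_0/v_1 = S_0·∏_{j≠1}(α_1 − α_j) = 6·1 = 6 ≡ 6 (mod 13).
Step 5: correct position 1: c_1 = r_1 − e = 0 − 6 ≡ 7 (mod 13). Hence c = [7, 12, 0, 8, 6].
  Check: interpolating c through the α_i gives m(x) = 2 + 4·x (degree < 2) with m(α_i) = c_i for every i, so c is indeed a codeword.


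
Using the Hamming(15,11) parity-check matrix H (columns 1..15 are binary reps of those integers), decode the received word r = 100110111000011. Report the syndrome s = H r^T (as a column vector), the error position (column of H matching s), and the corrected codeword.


s = (0, 1, 1, 1)^T, error position = 7, corrected codeword c = 100110011000011

Compute s = H r^T mod 2 one row at a time:
  s_1 = 1 + 1 + 0 + 0 + 0 + 0 + 1 + 1 = 4 ≡ 0 (mod 2).
  s_2 = 1 + 1 + 0 + 1 + 0 + 0 + 1 + 1 = 5 ≡ 1 (mod 2).
  s_3 = 0 + 0 + 0 + 1 + 0 + 0 + 1 + 1 = 3 ≡ 1 (mod 2).
  s_4 = 1 + 0 + 1 + 1 + 1 + 0 + 0 + 1 = 5 ≡ 1 (mod 2).
s = (0, 1, 1, 1)^T — this equals column 7 of H (binary 0111), so error is at position 7.
Correct: flip bit 7 of r = 100110111000011 to get c = 100110011000011.


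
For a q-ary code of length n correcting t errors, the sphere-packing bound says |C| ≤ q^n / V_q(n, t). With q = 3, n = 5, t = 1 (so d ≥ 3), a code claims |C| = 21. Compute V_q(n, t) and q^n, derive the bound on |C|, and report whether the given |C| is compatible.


V_q(n, t) = 11, q^n = 243, Hamming bound = 22, |C| = 21 ≤ bound (satisfied).

Step 1: Compute V_q(n, t) = Σ_{j=0}^1 C(n, j) (q−1)^j.
  j = 0: C(5,0)·(2)^0 = 1·1 = 1.
  j = 1: C(5,1)·(2)^1 = 5·2 = 10.
  V_q(n, t) = 1 + 10 = 11.
Step 2: q^n = 3^5 = 243.
Step 3: Hamming bound ⌊q^n / V_q(n,t)⌋ = ⌊243/11⌋ = 22.
Step 4: Compare |C| = 21 to 22: satisfied.
The claimed |C| lies below the Hamming bound.


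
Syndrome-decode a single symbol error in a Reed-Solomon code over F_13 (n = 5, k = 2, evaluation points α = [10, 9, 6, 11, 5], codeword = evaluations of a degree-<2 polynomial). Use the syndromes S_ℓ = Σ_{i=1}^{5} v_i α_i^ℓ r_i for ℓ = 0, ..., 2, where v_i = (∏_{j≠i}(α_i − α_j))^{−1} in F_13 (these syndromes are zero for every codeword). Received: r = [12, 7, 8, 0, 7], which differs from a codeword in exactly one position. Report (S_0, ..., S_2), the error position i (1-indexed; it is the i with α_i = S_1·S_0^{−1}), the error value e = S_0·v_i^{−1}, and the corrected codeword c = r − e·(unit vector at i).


S = (2, 5, 6), error at position 2, error magnitude e = 9, c = [12, 11, 8, 0, 7].

Step 1: column multipliers v_i = (∏_{j≠i}(α_i − α_j))^{−1} mod 13.
  i = 1 (α = 10): (10−9)(10−6)(10−11)(10−5) = 1·4·(−1)·5 = −20 ≡ 6, so v_1 = 6^{−1} = 11 (mod 13).
  i = 2 (α = 9): (9−10)(9−6)(9−11)(9−5) = (−1)·3·(−2)·4 = 24 ≡ 11, so v_2 = 11^{−1} = 6 (mod 13).
  i = 3 (α = 6): (6−10)(6−9)(6−11)(6−5) = (−4)·(−3)·(−5)·1 = −60 ≡ 5, so v_3 = 5^{−1} = 8 (mod 13).
  i = 4 (α = 11): (11−10)(11−9)(11−6)(11−5) = 1·2·5·6 = 60 ≡ 8, so v_4 = 8^{−1} = 5 (mod 13).
  i = 5 (α = 5): (5−10)(5−9)(5−6)(5−11) = (−5)·(−4)·(−1)·(−6) = 120 ≡ 3, so v_5 = 3^{−1} = 9 (mod 13).
  v = [11, 6, 8, 5, 9].
Step 2: syndromes of r = [12, 7, 8, 0, 7] (all sums mod 13).
  S_0 = Σ v_i r_i = 11·12 + 6·7 + 8·8 + 5·0 + 9·7 = 301 ≡ 2.
  S_1 = Σ v_i α_i r_i = 11·10·12 + 6·9·7 + 8·6·8 + 5·11·0 + 9·5·7 = 2397 ≡ 5.
  α_i^2 mod 13 = [9, 3, 10, 4, 12].
  S_2 = Σ v_i α_i^2 r_i = 11·9·12 + 6·3·7 + 8·10·8 + 5·4·0 + 9·12·7 = 2710 ≡ 6.
  S = (2, 5, 6) ≠ 0, so r is not a codeword (an error is present).
Step 3: locate the error. For a single error e at position i, S_ℓ = v_i·e·α_i^ℓ, so α_err = S_1/S_0.
  S_0^{−1} = 2^{−1} = 7 (mod 13), so α_err = 5·7 = 35 ≡ 9 = α_2. Error position i = 2.
  Consistency check: S_2/S_1 = 6·8 = 48 ≡ 9 = α_err ✓ (single-error assumption holds).
Step 4: error magnitude e = S_0/v_2 = S_0·∏_{j≠2}(α_2 − α_j) = 2·11 = 22 ≡ 9 (mod 13).
Step 5: correct position 2: c_2 = r_2 − e = 7 − 9 ≡ 11 (mod 13). Hence c = [12, 11, 8, 0, 7].
  Check: interpolating c through the α_i gives m(x) = 2 + 1·x (degree < 2) with m(α_i) = c_i for every i, so c is indeed a codeword.


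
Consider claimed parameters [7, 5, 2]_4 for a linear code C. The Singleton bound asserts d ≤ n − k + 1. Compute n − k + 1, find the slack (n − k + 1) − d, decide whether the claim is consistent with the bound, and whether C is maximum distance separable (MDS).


Singleton RHS = n − k + 1 = 3, slack = 1, bound satisfied, not MDS.

Singleton bound: d ≤ n − k + 1.
Here n = 7, k = 5, so n − k + 1 = 3.
Given d = 2, check d ≤ 3: YES.
Slack = (n − k + 1) − d = 1.
The code is NOT MDS (slack = 1 > 0).
Description: the claimed parameters are [7, 5, 2]_4; such a code would be non-MDS.


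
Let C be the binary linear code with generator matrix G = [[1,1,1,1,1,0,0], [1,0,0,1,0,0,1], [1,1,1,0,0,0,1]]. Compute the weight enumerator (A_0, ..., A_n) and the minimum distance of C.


Weight distribution: A_0 = 1, A_2 = 1, A_3 = 3, A_4 = 2, A_5 = 1. Minimum distance d = 2.

Enumerate all 2^3 = 8 messages m ∈ F_2^3.
For each, compute codeword c = mG in F_2^7, then tally its weight.
  m = 000 → c = 0000000, weight = 0.
  m = 100 → c = 1111100, weight = 5.
  m = 010 → c = 1001001, weight = 3.
  m = 110 → c = 0110101, weight = 4.
  m = 001 → c = 1110001, weight = 4.
  m = 101 → c = 0001101, weight = 3.
  m = 011 → c = 0111000, weight = 3.
  m = 111 → c = 1000100, weight = 2.
Tally weights:
  weight 0: 1 codewords.
  weight 2: 1 codewords.
  weight 3: 3 codewords.
  weight 4: 2 codewords.
  weight 5: 1 codewords.
Minimum distance d = smallest w > 0 with A_w > 0 = 2.
Sanity: Σ A_w = 8 = 2^3 = 8 ✓.


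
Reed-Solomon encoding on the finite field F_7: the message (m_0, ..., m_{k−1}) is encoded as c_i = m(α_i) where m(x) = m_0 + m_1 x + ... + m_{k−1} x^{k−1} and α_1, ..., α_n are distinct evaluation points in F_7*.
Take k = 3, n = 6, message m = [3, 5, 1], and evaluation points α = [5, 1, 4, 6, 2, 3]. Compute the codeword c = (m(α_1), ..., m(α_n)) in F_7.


c = [4, 2, 4, 6, 3, 6]

Message polynomial: m(x) = 3 + 5·x + 1·x^2 (mod 7).
For each evaluation point α_i, compute m(α_i) mod 7:
  α_1 = 5: Horner steps 1 → 3 → 4, so m(5) = 4.
  α_2 = 1: Horner steps 1 → 6 → 2, so m(1) = 2.
  α_3 = 4: Horner steps 1 → 2 → 4, so m(4) = 4.
  α_4 = 6: Horner steps 1 → 4 → 6, so m(6) = 6.
  α_5 = 2: Horner steps 1 → 0 → 3, so m(2) = 3.
  α_6 = 3: Horner steps 1 → 1 → 6, so m(3) = 6.
Codeword c = [4, 2, 4, 6, 3, 6] ∈ F_7^6.


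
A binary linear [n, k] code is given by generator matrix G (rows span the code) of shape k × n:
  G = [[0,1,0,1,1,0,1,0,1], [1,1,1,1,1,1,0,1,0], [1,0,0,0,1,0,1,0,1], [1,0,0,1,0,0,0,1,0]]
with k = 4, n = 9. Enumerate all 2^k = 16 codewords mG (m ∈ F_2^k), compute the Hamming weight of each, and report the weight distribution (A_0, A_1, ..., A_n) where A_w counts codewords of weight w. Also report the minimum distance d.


Weight distribution: A_0 = 1, A_2 = 1, A_3 = 2, A_4 = 3, A_5 = 4, A_6 = 3, A_7 = 2. Minimum distance d = 2.

Enumerate all 2^4 = 16 messages m ∈ F_2^4.
For each, compute codeword c = mG in F_2^9, then tally its weight.
  m = 0000 → c = 000000000, weight = 0.
  m = 1000 → c = 010110101, weight = 5.
  m = 0100 → c = 111111010, weight = 7.
  m = 1100 → c = 101001111, weight = 6.
  m = 0010 → c = 100010101, weight = 4.
  m = 1010 → c = 110100000, weight = 3.
  m = 0110 → c = 011101111, weight = 7.
  m = 1110 → c = 001011010, weight = 4.
  m = 0001 → c = 100100010, weight = 3.
  m = 1001 → c = 110010111, weight = 6.
  m = 0101 → c = 011011000, weight = 4.
  m = 1101 → c = 001101101, weight = 5.
  m = 0011 → c = 000110111, weight = 5.
  m = 1011 → c = 010000010, weight = 2.
  m = 0111 → c = 111001101, weight = 6.
  m = 1111 → c = 101111000, weight = 5.
Tally weights:
  weight 0: 1 codewords.
  weight 2: 1 codewords.
  weight 3: 2 codewords.
  weight 4: 3 codewords.
  weight 5: 4 codewords.
  weight 6: 3 codewords.
  weight 7: 2 codewords.
Minimum distance d = smallest w > 0 with A_w > 0 = 2.
Sanity: Σ A_w = 16 = 2^4 = 16 ✓.


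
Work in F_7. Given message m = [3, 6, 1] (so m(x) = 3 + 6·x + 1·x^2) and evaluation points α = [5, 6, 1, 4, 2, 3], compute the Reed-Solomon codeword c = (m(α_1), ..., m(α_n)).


c = [2, 5, 3, 1, 5, 2]

Message polynomial: m(x) = 3 + 6·x + 1·x^2 (mod 7).
For each evaluation point α_i, compute m(α_i) mod 7:
  α_1 = 5: Horner steps 1 → 4 → 2, so m(5) = 2.
  α_2 = 6: Horner steps 1 → 5 → 5, so m(6) = 5.
  α_3 = 1: Horner steps 1 → 0 → 3, so m(1) = 3.
  α_4 = 4: Horner steps 1 → 3 → 1, so m(4) = 1.
  α_5 = 2: Horner steps 1 → 1 → 5, so m(2) = 5.
  α_6 = 3: Horner steps 1 → 2 → 2, so m(3) = 2.
Codeword c = [2, 5, 3, 1, 5, 2] ∈ F_7^6.


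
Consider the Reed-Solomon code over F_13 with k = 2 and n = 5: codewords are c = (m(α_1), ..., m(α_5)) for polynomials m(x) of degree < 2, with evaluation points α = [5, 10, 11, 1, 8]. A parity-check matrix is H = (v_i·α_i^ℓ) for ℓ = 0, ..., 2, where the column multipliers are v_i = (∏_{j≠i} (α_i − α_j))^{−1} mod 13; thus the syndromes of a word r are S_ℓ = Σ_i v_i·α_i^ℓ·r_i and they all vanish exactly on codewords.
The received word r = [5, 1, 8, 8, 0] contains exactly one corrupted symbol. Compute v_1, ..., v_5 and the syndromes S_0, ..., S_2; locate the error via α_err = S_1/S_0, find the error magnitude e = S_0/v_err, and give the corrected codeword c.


S = (4, 4, 4), error at position 4, error magnitude e = 5, c = [5, 1, 8, 3, 0].

Step 1: column multipliers v_i = (∏_{j≠i}(α_i − α_j))^{−1} mod 13.
  i = 1 (α = 5): (5−10)(5−11)(5−1)(5−8) = (−5)·(−6)·4·(−3) = −360 ≡ 4, so v_1 = 4^{−1} = 10 (mod 13).
  i = 2 (α = 10): (10−5)(10−11)(10−1)(10−8) = 5·(−1)·9·2 = −90 ≡ 1, so v_2 = 1^{−1} = 1 (mod 13).
  i = 3 (α = 11): (11−5)(11−10)(11−1)(11−8) = 6·1·10·3 = 180 ≡ 11, so v_3 = 11^{−1} = 6 (mod 13).
  i = 4 (α = 1): (1−5)(1−10)(1−11)(1−8) = (−4)·(−9)·(−10)·(−7) = 2520 ≡ 11, so v_4 = 11^{−1} = 6 (mod 13).
  i = 5 (α = 8): (8−5)(8−10)(8−11)(8−1) = 3·(−2)·(−3)·7 = 126 ≡ 9, so v_5 = 9^{−1} = 3 (mod 13).
  v = [10, 1, 6, 6, 3].
Step 2: syndromes of r = [5, 1, 8, 8, 0] (all sums mod 13).
  S_0 = Σ v_i r_i = 10·5 + 1·1 + 6·8 + 6·8 + 3·0 = 147 ≡ 4.
  S_1 = Σ v_i α_i r_i = 10·5·5 + 1·10·1 + 6·11·8 + 6·1·8 + 3·8·0 = 836 ≡ 4.
  α_i^2 mod 13 = [12, 9, 4, 1, 12].
  S_2 = Σ v_i α_i^2 r_i = 10·12·5 + 1·9·1 + 6·4·8 + 6·1·8 + 3·12·0 = 849 ≡ 4.
  S = (4, 4, 4) ≠ 0, so r is not a codeword (an error is present).
Step 3: locate the error. For a single error e at position i, S_ℓ = v_i·e·α_i^ℓ, so α_err = S_1/S_0.
  S_0^{−1} = 4^{−1} = 10 (mod 13), so α_err = 4·10 = 40 ≡ 1 = α_4. Error position i = 4.
  Consistency check: S_2/S_1 = 4·10 = 40 ≡ 1 = α_err ✓ (single-error assumption holds).
Step 4: error magnitude e = S_0/v_4 = S_0·∏_{j≠4}(α_4 − α_j) = 4·11 = 44 ≡ 5 (mod 13).
Step 5: correct position 4: c_4 = r_4 − e = 8 − 5 ≡ 3 (mod 13). Hence c = [5, 1, 8, 3, 0].
  Check: interpolating c through the α_i gives m(x) = 9 + 7·x (degree < 2) with m(α_i) = c_i for every i, so c is indeed a codeword.


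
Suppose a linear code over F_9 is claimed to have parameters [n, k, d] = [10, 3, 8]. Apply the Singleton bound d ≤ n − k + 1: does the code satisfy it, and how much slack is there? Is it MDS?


Singleton RHS = n − k + 1 = 8, slack = 0, bound satisfied, MDS.

Singleton bound: d ≤ n − k + 1.
Here n = 10, k = 3, so n − k + 1 = 8.
Given d = 8, check d ≤ 8: YES.
Slack = (n − k + 1) − d = 0.
The code is MDS (slack = 0).
Description: the claimed parameters are [10, 3, 8]_9; such a code would be MDS (meets Singleton bound).


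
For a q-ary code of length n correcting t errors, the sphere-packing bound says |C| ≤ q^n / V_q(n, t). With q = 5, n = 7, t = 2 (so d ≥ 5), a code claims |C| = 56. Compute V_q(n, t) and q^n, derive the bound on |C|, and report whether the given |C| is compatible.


V_q(n, t) = 365, q^n = 78125, Hamming bound = 214, |C| = 56 ≤ bound (satisfied).

Step 1: Compute V_q(n, t) = Σ_{j=0}^2 C(n, j) (q−1)^j.
  j = 0: C(7,0)·(4)^0 = 1·1 = 1.
  j = 1: C(7,1)·(4)^1 = 7·4 = 28.
  j = 2: C(7,2)·(4)^2 = 21·16 = 336.
  V_q(n, t) = 1 + 28 + 336 = 365.
Step 2: q^n = 5^7 = 78125.
Step 3: Hamming bound ⌊q^n / V_q(n,t)⌋ = ⌊78125/365⌋ = 214.
Step 4: Compare |C| = 56 to 214: satisfied.
The claimed |C| lies below the Hamming bound.


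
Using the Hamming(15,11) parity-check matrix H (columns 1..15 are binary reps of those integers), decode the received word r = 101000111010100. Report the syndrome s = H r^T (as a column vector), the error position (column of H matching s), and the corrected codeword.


s = (0, 0, 1, 0)^T, error position = 2, corrected codeword c = 111000111010100

Compute s = H r^T mod 2 one row at a time:
  s_1 = 1 + 1 + 0 + 1 + 0 + 1 + 0 + 0 = 4 ≡ 0 (mod 2).
  s_2 = 0 + 0 + 0 + 1 + 0 + 1 + 0 + 0 = 2 ≡ 0 (mod 2).
  s_3 = 0 + 1 + 0 + 1 + 0 + 1 + 0 + 0 = 3 ≡ 1 (mod 2).
  s_4 = 1 + 1 + 0 + 1 + 1 + 1 + 1 + 0 = 6 ≡ 0 (mod 2).
s = (0, 0, 1, 0)^T — this equals column 2 of H (binary 0010), so error is at position 2.
Correct: flip bit 2 of r = 101000111010100 to get c = 111000111010100.


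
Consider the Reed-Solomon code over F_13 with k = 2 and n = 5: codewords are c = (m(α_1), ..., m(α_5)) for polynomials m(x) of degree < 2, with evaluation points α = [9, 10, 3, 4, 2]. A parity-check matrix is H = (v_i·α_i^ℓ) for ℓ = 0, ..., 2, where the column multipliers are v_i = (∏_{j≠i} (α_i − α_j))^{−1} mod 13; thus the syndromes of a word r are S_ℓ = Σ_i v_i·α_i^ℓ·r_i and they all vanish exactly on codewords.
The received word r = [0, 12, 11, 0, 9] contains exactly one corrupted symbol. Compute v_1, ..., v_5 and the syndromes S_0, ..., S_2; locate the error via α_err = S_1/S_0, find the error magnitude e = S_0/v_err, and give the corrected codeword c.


S = (5, 6, 2), error at position 1, error magnitude e = 3, c = [10, 12, 11, 0, 9].

Step 1: column multipliers v_i = (∏_{j≠i}(α_i − α_j))^{−1} mod 13.
  i = 1 (α = 9): (9−10)(9−3)(9−4)(9−2) = (−1)·6·5·7 = −210 ≡ 11, so v_1 = 11^{−1} = 6 (mod 13).
  i = 2 (α = 10): (10−9)(10−3)(10−4)(10−2) = 1·7·6·8 = 336 ≡ 11, so v_2 = 11^{−1} = 6 (mod 13).
  i = 3 (α = 3): (3−9)(3−10)(3−4)(3−2) = (−6)·(−7)·(−1)·1 = −42 ≡ 10, so v_3 = 10^{−1} = 4 (mod 13).
  i = 4 (α = 4): (4−9)(4−10)(4−3)(4−2) = (−5)·(−6)·1·2 = 60 ≡ 8, so v_4 = 8^{−1} = 5 (mod 13).
  i = 5 (α = 2): (2−9)(2−10)(2−3)(2−4) = (−7)·(−8)·(−1)·(−2) = 112 ≡ 8, so v_5 = 8^{−1} = 5 (mod 13).
  v = [6, 6, 4, 5, 5].
Step 2: syndromes of r = [0, 12, 11, 0, 9] (all sums mod 13).
  S_0 = Σ v_i r_i = 6·0 + 6·12 + 4·11 + 5·0 + 5·9 = 161 ≡ 5.
  S_1 = Σ v_i α_i r_i = 6·9·0 + 6·10·12 + 4·3·11 + 5·4·0 + 5·2·9 = 942 ≡ 6.
  α_i^2 mod 13 = [3, 9, 9, 3, 4].
  S_2 = Σ v_i α_i^2 r_i = 6·3·0 + 6·9·12 + 4·9·11 + 5·3·0 + 5·4·9 = 1224 ≡ 2.
  S = (5, 6, 2) ≠ 0, so r is not a codeword (an error is present).
Step 3: locate the error. For a single error e at position i, S_ℓ = v_i·e·α_i^ℓ, so α_err = S_1/S_0.
  S_0^{−1} = 5^{−1} = 8 (mod 13), so α_err = 6·8 = 48 ≡ 9 = α_1. Error position i = 1.
  Consistency check: S_2/S_1 = 2·11 = 22 ≡ 9 = α_err ✓ (single-error assumption holds).
Step 4: error magnitude e = S_0/v_1 = S_0·∏_{j≠1}(α_1 − α_j) = 5·11 = 55 ≡ 3 (mod 13).
Step 5: correct position 1: c_1 = r_1 − e = 0 − 3 ≡ 10 (mod 13). Hence c = [10, 12, 11, 0, 9].
  Check: interpolating c through the α_i gives m(x) = 5 + 2·x (degree < 2) with m(α_i) = c_i for every i, so c is indeed a codeword.


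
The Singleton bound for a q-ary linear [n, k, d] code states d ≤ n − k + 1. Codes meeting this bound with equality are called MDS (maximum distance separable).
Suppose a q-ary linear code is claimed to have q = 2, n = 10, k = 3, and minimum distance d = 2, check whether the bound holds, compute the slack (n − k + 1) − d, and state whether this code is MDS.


Singleton RHS = n − k + 1 = 8, slack = 6, bound satisfied, not MDS.

Singleton bound: d ≤ n − k + 1.
Here n = 10, k = 3, so n − k + 1 = 8.
Given d = 2, check d ≤ 8: YES.
Slack = (n − k + 1) − d = 6.
The code is NOT MDS (slack = 6 > 0).
Description: the claimed parameters are [10, 3, 2]_2; such a code would be non-MDS.


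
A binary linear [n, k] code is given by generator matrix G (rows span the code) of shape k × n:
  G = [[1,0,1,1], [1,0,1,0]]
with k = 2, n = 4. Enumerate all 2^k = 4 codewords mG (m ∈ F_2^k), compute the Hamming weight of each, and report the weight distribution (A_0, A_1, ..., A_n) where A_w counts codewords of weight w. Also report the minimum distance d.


Weight distribution: A_0 = 1, A_1 = 1, A_2 = 1, A_3 = 1. Minimum distance d = 1.

Enumerate all 2^2 = 4 messages m ∈ F_2^2.
For each, compute codeword c = mG in F_2^4, then tally its weight.
  m = 00 → c = 0000, weight = 0.
  m = 10 → c = 1011, weight = 3.
  m = 01 → c = 1010, weight = 2.
  m = 11 → c = 0001, weight = 1.
Tally weights:
  weight 0: 1 codewords.
  weight 1: 1 codewords.
  weight 2: 1 codewords.
  weight 3: 1 codewords.
Minimum distance d = smallest w > 0 with A_w > 0 = 1.
Sanity: Σ A_w = 4 = 2^2 = 4 ✓.


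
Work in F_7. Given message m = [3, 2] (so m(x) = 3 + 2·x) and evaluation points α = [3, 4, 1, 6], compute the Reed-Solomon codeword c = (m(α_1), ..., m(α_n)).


c = [2, 4, 5, 1]

Message polynomial: m(x) = 3 + 2·x (mod 7).
For each evaluation point α_i, compute m(α_i) mod 7:
  α_1 = 3: Horner steps 2 → 2, so m(3) = 2.
  α_2 = 4: Horner steps 2 → 4, so m(4) = 4.
  α_3 = 1: Horner steps 2 → 5, so m(1) = 5.
  α_4 = 6: Horner steps 2 → 1, so m(6) = 1.
Codeword c = [2, 4, 5, 1] ∈ F_7^4.


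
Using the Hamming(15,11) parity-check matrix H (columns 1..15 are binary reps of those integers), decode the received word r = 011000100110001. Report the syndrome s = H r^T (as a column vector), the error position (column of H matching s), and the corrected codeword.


s = (1, 0, 0, 0)^T, error position = 8, corrected codeword c = 011000110110001

Compute s = H r^T mod 2 one row at a time:
  s_1 = 0 + 0 + 1 + 1 + 0 + 0 + 0 + 1 = 3 ≡ 1 (mod 2).
  s_2 = 0 + 0 + 0 + 1 + 0 + 0 + 0 + 1 = 2 ≡ 0 (mod 2).
  s_3 = 1 + 1 + 0 + 1 + 1 + 1 + 0 + 1 = 6 ≡ 0 (mod 2).
  s_4 = 0 + 1 + 0 + 1 + 0 + 1 + 0 + 1 = 4 ≡ 0 (mod 2).
s = (1, 0, 0, 0)^T — this equals column 8 of H (binary 1000), so error is at position 8.
Correct: flip bit 8 of r = 011000100110001 to get c = 011000110110001.


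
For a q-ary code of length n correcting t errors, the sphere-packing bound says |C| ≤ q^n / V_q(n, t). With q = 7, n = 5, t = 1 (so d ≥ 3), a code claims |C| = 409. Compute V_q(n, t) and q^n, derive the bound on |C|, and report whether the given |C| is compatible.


V_q(n, t) = 31, q^n = 16807, Hamming bound = 542, |C| = 409 ≤ bound (satisfied).

Step 1: Compute V_q(n, t) = Σ_{j=0}^1 C(n, j) (q−1)^j.
  j = 0: C(5,0)·(6)^0 = 1·1 = 1.
  j = 1: C(5,1)·(6)^1 = 5·6 = 30.
  V_q(n, t) = 1 + 30 = 31.
Step 2: q^n = 7^5 = 16807.
Step 3: Hamming bound ⌊q^n / V_q(n,t)⌋ = ⌊16807/31⌋ = 542.
Step 4: Compare |C| = 409 to 542: satisfied.
The claimed |C| lies below the Hamming bound.


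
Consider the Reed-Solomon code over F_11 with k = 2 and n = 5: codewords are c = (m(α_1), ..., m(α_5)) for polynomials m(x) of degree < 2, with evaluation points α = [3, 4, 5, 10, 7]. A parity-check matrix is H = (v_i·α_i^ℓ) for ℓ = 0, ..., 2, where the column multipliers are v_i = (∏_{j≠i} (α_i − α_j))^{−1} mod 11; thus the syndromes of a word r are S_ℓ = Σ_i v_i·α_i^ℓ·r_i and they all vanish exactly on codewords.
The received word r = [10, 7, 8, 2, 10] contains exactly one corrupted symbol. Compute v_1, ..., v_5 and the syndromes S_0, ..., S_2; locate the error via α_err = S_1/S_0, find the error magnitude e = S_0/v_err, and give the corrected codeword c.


S = (4, 1, 3), error at position 1, error magnitude e = 4, c = [6, 7, 8, 2, 10].

Step 1: column multipliers v_i = (∏_{j≠i}(α_i − α_j))^{−1} mod 11.
  i = 1 (α = 3): (3−4)(3−5)(3−10)(3−7) = (−1)·(−2)·(−7)·(−4) = 56 ≡ 1, so v_1 = 1^{−1} = 1 (mod 11).
  i = 2 (α = 4): (4−3)(4−5)(4−10)(4−7) = 1·(−1)·(−6)·(−3) = −18 ≡ 4, so v_2 = 4^{−1} = 3 (mod 11).
  i = 3 (α = 5): (5−3)(5−4)(5−10)(5−7) = 2·1·(−5)·(−2) = 20 ≡ 9, so v_3 = 9^{−1} = 5 (mod 11).
  i = 4 (α = 10): (10−3)(10−4)(10−5)(10−7) = 7·6·5·3 = 630 ≡ 3, so v_4 = 3^{−1} = 4 (mod 11).
  i = 5 (α = 7): (7−3)(7−4)(7−5)(7−10) = 4·3·2·(−3) = −72 ≡ 5, so v_5 = 5^{−1} = 9 (mod 11).
  v = [1, 3, 5, 4, 9].
Step 2: syndromes of r = [10, 7, 8, 2, 10] (all sums mod 11).
  S_0 = Σ v_i r_i = 1·10 + 3·7 + 5·8 + 4·2 + 9·10 = 169 ≡ 4.
  S_1 = Σ v_i α_i r_i = 1·3·10 + 3·4·7 + 5·5·8 + 4·10·2 + 9·7·10 = 1024 ≡ 1.
  α_i^2 mod 11 = [9, 5, 3, 1, 5].
  S_2 = Σ v_i α_i^2 r_i = 1·9·10 + 3·5·7 + 5·3·8 + 4·1·2 + 9·5·10 = 773 ≡ 3.
  S = (4, 1, 3) ≠ 0, so r is not a codeword (an error is present).
Step 3: locate the error. For a single error e at position i, S_ℓ = v_i·e·α_i^ℓ, so α_err = S_1/S_0.
  S_0^{−1} = 4^{−1} = 3 (mod 11), so α_err = 1·3 = 3 ≡ 3 = α_1. Error position i = 1.
  Consistency check: S_2/S_1 = 3·1 = 3 ≡ 3 = α_err ✓ (single-error assumption holds).
Step 4: error magnitude e = S_0/v_1 = S_0·∏_{j≠1}(α_1 − α_j) = 4·1 = 4 ≡ 4 (mod 11).
Step 5: correct position 1: c_1 = r_1 − e = 10 − 4 ≡ 6 (mod 11). Hence c = [6, 7, 8, 2, 10].
  Check: interpolating c through the α_i gives m(x) = 3 + 1·x (degree < 2) with m(α_i) = c_i for every i, so c is indeed a codeword.


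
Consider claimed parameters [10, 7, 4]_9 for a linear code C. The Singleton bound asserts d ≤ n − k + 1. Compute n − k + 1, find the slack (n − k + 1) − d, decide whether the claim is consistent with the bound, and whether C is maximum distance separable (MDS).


Singleton RHS = n − k + 1 = 4, slack = 0, bound satisfied, MDS.

Singleton bound: d ≤ n − k + 1.
Here n = 10, k = 7, so n − k + 1 = 4.
Given d = 4, check d ≤ 4: YES.
Slack = (n − k + 1) − d = 0.
The code is MDS (slack = 0).
Description: the claimed parameters are [10, 7, 4]_9; such a code would be MDS (meets Singleton bound).


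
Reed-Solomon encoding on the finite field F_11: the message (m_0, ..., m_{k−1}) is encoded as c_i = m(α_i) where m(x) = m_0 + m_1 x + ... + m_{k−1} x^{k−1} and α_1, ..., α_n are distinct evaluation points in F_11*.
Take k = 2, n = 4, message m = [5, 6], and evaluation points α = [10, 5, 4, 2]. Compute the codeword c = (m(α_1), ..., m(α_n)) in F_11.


c = [10, 2, 7, 6]

Message polynomial: m(x) = 5 + 6·x (mod 11).
For each evaluation point α_i, compute m(α_i) mod 11:
  α_1 = 10: Horner steps 6 → 10, so m(10) = 10.
  α_2 = 5: Horner steps 6 → 2, so m(5) = 2.
  α_3 = 4: Horner steps 6 → 7, so m(4) = 7.
  α_4 = 2: Horner steps 6 → 6, so m(2) = 6.
Codeword c = [10, 2, 7, 6] ∈ F_11^4.


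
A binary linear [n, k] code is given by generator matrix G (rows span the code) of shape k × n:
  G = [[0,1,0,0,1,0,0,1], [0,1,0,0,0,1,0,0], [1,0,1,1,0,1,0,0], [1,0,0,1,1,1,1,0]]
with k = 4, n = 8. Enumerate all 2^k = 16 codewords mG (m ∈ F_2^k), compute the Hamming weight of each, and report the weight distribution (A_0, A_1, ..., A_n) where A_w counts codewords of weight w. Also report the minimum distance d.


Weight distribution: A_0 = 1, A_2 = 1, A_3 = 3, A_4 = 5, A_5 = 4, A_6 = 1, A_7 = 1. Minimum distance d = 2.

Enumerate all 2^4 = 16 messages m ∈ F_2^4.
For each, compute codeword c = mG in F_2^8, then tally its weight.
  m = 0000 → c = 00000000, weight = 0.
  m = 1000 → c = 01001001, weight = 3.
  m = 0100 → c = 01000100, weight = 2.
  m = 1100 → c = 00001101, weight = 3.
  m = 0010 → c = 10110100, weight = 4.
  m = 1010 → c = 11111101, weight = 7.
  m = 0110 → c = 11110000, weight = 4.
  m = 1110 → c = 10111001, weight = 5.
  m = 0001 → c = 10011110, weight = 5.
  m = 1001 → c = 11010111, weight = 6.
  m = 0101 → c = 11011010, weight = 5.
  m = 1101 → c = 10010011, weight = 4.
  m = 0011 → c = 00101010, weight = 3.
  m = 1011 → c = 01100011, weight = 4.
  m = 0111 → c = 01101110, weight = 5.
  m = 1111 → c = 00100111, weight = 4.
Tally weights:
  weight 0: 1 codewords.
  weight 2: 1 codewords.
  weight 3: 3 codewords.
  weight 4: 5 codewords.
  weight 5: 4 codewords.
  weight 6: 1 codewords.
  weight 7: 1 codewords.
Minimum distance d = smallest w > 0 with A_w > 0 = 2.
Sanity: Σ A_w = 16 = 2^4 = 16 ✓.


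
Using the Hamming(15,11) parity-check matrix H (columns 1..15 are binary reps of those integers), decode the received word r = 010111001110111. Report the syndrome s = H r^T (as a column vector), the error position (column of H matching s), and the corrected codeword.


s = (0, 0, 0, 1)^T, error position = 1, corrected codeword c = 110111001110111

Compute s = H r^T mod 2 one row at a time:
  s_1 = 0 + 1 + 1 + 1 + 0 + 1 + 1 + 1 = 6 ≡ 0 (mod 2).
  s_2 = 1 + 1 + 1 + 0 + 0 + 1 + 1 + 1 = 6 ≡ 0 (mod 2).
  s_3 = 1 + 0 + 1 + 0 + 1 + 1 + 1 + 1 = 6 ≡ 0 (mod 2).
  s_4 = 0 + 0 + 1 + 0 + 1 + 1 + 1 + 1 = 5 ≡ 1 (mod 2).
s = (0, 0, 0, 1)^T — this equals column 1 of H (binary 0001), so error is at position 1.
Correct: flip bit 1 of r = 010111001110111 to get c = 110111001110111.


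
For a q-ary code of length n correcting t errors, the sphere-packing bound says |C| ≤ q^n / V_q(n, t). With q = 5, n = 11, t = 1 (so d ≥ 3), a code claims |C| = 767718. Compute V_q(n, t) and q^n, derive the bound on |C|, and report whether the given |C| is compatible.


V_q(n, t) = 45, q^n = 48828125, Hamming bound = 1085069, |C| = 767718 ≤ bound (satisfied).

Step 1: Compute V_q(n, t) = Σ_{j=0}^1 C(n, j) (q−1)^j.
  j = 0: C(11,0)·(4)^0 = 1·1 = 1.
  j = 1: C(11,1)·(4)^1 = 11·4 = 44.
  V_q(n, t) = 1 + 44 = 45.
Step 2: q^n = 5^11 = 48828125.
Step 3: Hamming bound ⌊q^n / V_q(n,t)⌋ = ⌊48828125/45⌋ = 1085069.
Step 4: Compare |C| = 767718 to 1085069: satisfied.
The claimed |C| lies below the Hamming bound.


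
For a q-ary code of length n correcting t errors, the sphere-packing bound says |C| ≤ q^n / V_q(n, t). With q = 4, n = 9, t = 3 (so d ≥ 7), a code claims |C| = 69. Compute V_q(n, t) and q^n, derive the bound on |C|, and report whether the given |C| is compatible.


V_q(n, t) = 2620, q^n = 262144, Hamming bound = 100, |C| = 69 ≤ bound (satisfied).

Step 1: Compute V_q(n, t) = Σ_{j=0}^3 C(n, j) (q−1)^j.
  j = 0: C(9,0)·(3)^0 = 1·1 = 1.
  j = 1: C(9,1)·(3)^1 = 9·3 = 27.
  j = 2: C(9,2)·(3)^2 = 36·9 = 324.
  j = 3: C(9,3)·(3)^3 = 84·27 = 2268.
  V_q(n, t) = 1 + 27 + 324 + 2268 = 2620.
Step 2: q^n = 4^9 = 262144.
Step 3: Hamming bound ⌊q^n / V_q(n,t)⌋ = ⌊262144/2620⌋ = 100.
Step 4: Compare |C| = 69 to 100: satisfied.
The claimed |C| lies below the Hamming bound.
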